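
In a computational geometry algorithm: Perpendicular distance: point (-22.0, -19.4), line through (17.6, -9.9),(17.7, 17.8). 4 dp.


|cross product| = 1095.97
|line direction| = sqrt(767.3) = 27.7002
Distance = 1095.97/sqrt(767.3) = 39.5654

39.5654


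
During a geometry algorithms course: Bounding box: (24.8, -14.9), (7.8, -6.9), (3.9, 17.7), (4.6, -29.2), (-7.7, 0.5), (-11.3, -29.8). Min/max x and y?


x range: [-11.3, 24.8]
y range: [-29.8, 17.7]
Bounding box: (-11.3,-29.8) to (24.8,17.7)

(-11.3,-29.8) to (24.8,17.7)


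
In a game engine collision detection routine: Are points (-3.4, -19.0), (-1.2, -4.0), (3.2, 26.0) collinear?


Cross product: ((-1.2)-(-3.4))*(26-(-19)) - ((-4)-(-19))*(3.2-(-3.4))
= 0

Yes, collinear


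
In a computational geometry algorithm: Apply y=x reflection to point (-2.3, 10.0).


Reflection over y=x: (x,y) -> (y,x)
(-2.3, 10) -> (10, -2.3)

(10, -2.3)


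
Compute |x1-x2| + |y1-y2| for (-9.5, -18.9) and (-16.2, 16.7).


|(-9.5)-(-16.2)| + |(-18.9)-16.7| = 6.7 + 35.6 = 42.3

42.3


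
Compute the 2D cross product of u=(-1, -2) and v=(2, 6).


u x v = u_x*v_y - u_y*v_x = (-1)*6 - (-2)*2
= (-6) - (-4) = -2

-2


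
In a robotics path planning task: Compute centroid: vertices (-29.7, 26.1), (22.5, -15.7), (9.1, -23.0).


Centroid = ((x_A+x_B+x_C)/3, (y_A+y_B+y_C)/3)
= (((-29.7)+22.5+9.1)/3, (26.1+(-15.7)+(-23))/3)
= (0.6333, -4.2)

(0.6333, -4.2)


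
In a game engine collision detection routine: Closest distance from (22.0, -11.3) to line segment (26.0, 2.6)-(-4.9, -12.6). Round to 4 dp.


Project P onto AB: t = 0.2824 (clamped to [0,1])
Closest point on segment: (17.2739, -1.6924)
Distance: 10.7071

10.7071


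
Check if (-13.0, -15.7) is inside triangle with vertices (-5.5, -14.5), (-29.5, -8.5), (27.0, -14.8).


Cross products: AB x AP = 73.8, BC x BP = -302.85, CA x CP = 41.25
All same sign? no

No, outside


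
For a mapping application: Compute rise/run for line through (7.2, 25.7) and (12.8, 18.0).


slope = (y2-y1)/(x2-x1) = (18-25.7)/(12.8-7.2) = (-7.7)/5.6 = -1.375

-1.375


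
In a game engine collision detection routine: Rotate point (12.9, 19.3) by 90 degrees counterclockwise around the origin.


90° CCW: (x,y) -> (-y, x)
(12.9,19.3) -> (-19.3, 12.9)

(-19.3, 12.9)


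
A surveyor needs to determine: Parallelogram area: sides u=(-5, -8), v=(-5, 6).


|u x v| = |(-5)*6 - (-8)*(-5)|
= |(-30) - 40| = 70

70


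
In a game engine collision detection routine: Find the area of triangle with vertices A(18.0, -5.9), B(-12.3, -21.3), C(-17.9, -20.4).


Area = |x_A(y_B-y_C) + x_B(y_C-y_A) + x_C(y_A-y_B)|/2
= |(-16.2) + 178.35 + (-275.66)|/2
= 113.51/2 = 56.755

56.755


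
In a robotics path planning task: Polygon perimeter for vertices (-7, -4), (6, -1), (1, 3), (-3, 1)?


Sides: (-7, -4)->(6, -1): sqrt(178) = 13.341664, (6, -1)->(1, 3): sqrt(41) = 6.403124, (1, 3)->(-3, 1): sqrt(20) = 4.472136, (-3, 1)->(-7, -4): sqrt(41) = 6.403124
Sum = 30.620048
Perimeter = 30.62

30.62


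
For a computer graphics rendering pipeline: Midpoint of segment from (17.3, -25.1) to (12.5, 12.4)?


M = ((17.3+12.5)/2, ((-25.1)+12.4)/2)
= (14.9, -6.35)

(14.9, -6.35)


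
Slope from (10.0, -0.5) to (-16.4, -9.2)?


slope = (y2-y1)/(x2-x1) = ((-9.2)-(-0.5))/((-16.4)-10) = (-8.7)/(-26.4) = 0.3295

0.3295


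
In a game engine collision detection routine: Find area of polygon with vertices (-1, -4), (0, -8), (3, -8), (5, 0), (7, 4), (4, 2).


Shoelace sum: ((-1)*(-8) - 0*(-4)) + (0*(-8) - 3*(-8)) + (3*0 - 5*(-8)) + (5*4 - 7*0) + (7*2 - 4*4) + (4*(-4) - (-1)*2)
= 76
Area = |76|/2 = 38

38


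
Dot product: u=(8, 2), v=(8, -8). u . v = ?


u . v = u_x*v_x + u_y*v_y = 8*8 + 2*(-8)
= 64 + (-16) = 48

48


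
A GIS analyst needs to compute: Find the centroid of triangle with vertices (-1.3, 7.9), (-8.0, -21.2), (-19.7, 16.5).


Centroid = ((x_A+x_B+x_C)/3, (y_A+y_B+y_C)/3)
= (((-1.3)+(-8)+(-19.7))/3, (7.9+(-21.2)+16.5)/3)
= (-9.6667, 1.0667)

(-9.6667, 1.0667)


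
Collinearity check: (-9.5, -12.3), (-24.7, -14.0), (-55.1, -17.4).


Cross product: ((-24.7)-(-9.5))*((-17.4)-(-12.3)) - ((-14)-(-12.3))*((-55.1)-(-9.5))
= 0

Yes, collinear


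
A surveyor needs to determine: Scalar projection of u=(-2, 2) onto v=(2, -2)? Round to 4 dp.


u.v = -8, |v| = sqrt(8) = 2.8284
Scalar projection = u.v / |v| = -8 / sqrt(8) = -2.8284

-2.8284


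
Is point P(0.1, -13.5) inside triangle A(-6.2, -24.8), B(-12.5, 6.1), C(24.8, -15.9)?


Cross products: AB x AP = -265.86, BC x BP = -453.88, CA x CP = -294.23
All same sign? yes

Yes, inside


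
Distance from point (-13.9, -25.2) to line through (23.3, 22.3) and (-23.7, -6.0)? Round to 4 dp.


|cross product| = 1179.74
|line direction| = sqrt(3009.89) = 54.8625
Distance = 1179.74/sqrt(3009.89) = 21.5036

21.5036


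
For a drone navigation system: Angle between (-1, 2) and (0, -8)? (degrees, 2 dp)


u.v = -16, |u| = sqrt(5) = 2.2361, |v| = sqrt(64) = 8
cos(theta) = u.v/(|u||v|) = -16/sqrt(320) = -0.894427
theta = acos(-0.894427) = 153.43 degrees

153.43 degrees


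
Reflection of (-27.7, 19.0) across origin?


Reflection over origin: (x,y) -> (-x,-y)
(-27.7, 19) -> (27.7, -19)

(27.7, -19)


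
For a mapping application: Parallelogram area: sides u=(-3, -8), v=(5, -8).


|u x v| = |(-3)*(-8) - (-8)*5|
= |24 - (-40)| = 64

64


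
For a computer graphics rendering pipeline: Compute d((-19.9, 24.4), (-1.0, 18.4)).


dx=18.9, dy=-6
d^2 = 18.9^2 + (-6)^2 = 393.21
d = sqrt(393.21) = 19.8295

19.8295


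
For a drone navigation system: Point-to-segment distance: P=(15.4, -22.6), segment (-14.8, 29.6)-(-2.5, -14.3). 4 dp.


Project P onto AB: t = 1 (clamped to [0,1])
Closest point on segment: (-2.5, -14.3)
Distance: 19.7307

19.7307


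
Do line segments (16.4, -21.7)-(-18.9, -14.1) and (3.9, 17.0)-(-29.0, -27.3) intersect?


Cross products: d1=1826.98, d2=13.15, d3=-1271.11, d4=542.72
d1*d2 < 0 and d3*d4 < 0? no

No, they don't intersect


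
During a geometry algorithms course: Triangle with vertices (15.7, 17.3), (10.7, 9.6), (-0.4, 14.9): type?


Side lengths squared: AB^2=84.29, BC^2=151.3, CA^2=264.97
Sorted: [84.29, 151.3, 264.97]
By sides: Scalene, By angles: Obtuse

Scalene, Obtuse


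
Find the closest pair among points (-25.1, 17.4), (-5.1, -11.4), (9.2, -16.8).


d(P0,P1) = 35.0634, d(P0,P2) = 48.4369, d(P1,P2) = 15.2856
Closest: P1 and P2

Closest pair: (-5.1, -11.4) and (9.2, -16.8), distance = 15.2856


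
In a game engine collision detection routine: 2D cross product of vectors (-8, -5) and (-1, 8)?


u x v = u_x*v_y - u_y*v_x = (-8)*8 - (-5)*(-1)
= (-64) - 5 = -69

-69


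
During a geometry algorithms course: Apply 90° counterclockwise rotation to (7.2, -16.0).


90° CCW: (x,y) -> (-y, x)
(7.2,-16) -> (16, 7.2)

(16, 7.2)


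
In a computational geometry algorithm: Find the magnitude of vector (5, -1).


|u| = sqrt(5^2 + (-1)^2) = sqrt(26) = 5.099

5.099


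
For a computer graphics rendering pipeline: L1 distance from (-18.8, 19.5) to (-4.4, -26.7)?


|(-18.8)-(-4.4)| + |19.5-(-26.7)| = 14.4 + 46.2 = 60.6

60.6


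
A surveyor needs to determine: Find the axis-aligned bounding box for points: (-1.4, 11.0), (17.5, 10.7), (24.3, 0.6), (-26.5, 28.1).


x range: [-26.5, 24.3]
y range: [0.6, 28.1]
Bounding box: (-26.5,0.6) to (24.3,28.1)

(-26.5,0.6) to (24.3,28.1)


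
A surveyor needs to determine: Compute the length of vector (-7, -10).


|u| = sqrt((-7)^2 + (-10)^2) = sqrt(149) = 12.2066

12.2066


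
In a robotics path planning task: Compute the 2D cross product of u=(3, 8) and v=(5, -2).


u x v = u_x*v_y - u_y*v_x = 3*(-2) - 8*5
= (-6) - 40 = -46

-46


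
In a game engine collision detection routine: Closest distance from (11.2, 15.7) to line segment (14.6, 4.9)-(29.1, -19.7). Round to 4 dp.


Project P onto AB: t = 0 (clamped to [0,1])
Closest point on segment: (14.6, 4.9)
Distance: 11.3225

11.3225


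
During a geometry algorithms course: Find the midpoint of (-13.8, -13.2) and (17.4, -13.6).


M = (((-13.8)+17.4)/2, ((-13.2)+(-13.6))/2)
= (1.8, -13.4)

(1.8, -13.4)


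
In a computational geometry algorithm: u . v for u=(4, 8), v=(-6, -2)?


u . v = u_x*v_x + u_y*v_y = 4*(-6) + 8*(-2)
= (-24) + (-16) = -40

-40


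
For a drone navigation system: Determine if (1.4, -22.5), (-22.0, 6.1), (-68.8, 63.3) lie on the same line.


Cross product: ((-22)-1.4)*(63.3-(-22.5)) - (6.1-(-22.5))*((-68.8)-1.4)
= 0

Yes, collinear


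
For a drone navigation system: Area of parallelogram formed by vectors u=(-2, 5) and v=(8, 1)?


|u x v| = |(-2)*1 - 5*8|
= |(-2) - 40| = 42

42


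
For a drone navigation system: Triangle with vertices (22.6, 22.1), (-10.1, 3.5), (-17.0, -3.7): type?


Side lengths squared: AB^2=1415.25, BC^2=99.45, CA^2=2233.8
Sorted: [99.45, 1415.25, 2233.8]
By sides: Scalene, By angles: Obtuse

Scalene, Obtuse


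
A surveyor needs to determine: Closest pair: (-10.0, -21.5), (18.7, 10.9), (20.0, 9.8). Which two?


d(P0,P1) = 43.2834, d(P0,P2) = 43.3554, d(P1,P2) = 1.7029
Closest: P1 and P2

Closest pair: (18.7, 10.9) and (20.0, 9.8), distance = 1.7029


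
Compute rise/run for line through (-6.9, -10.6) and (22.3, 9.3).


slope = (y2-y1)/(x2-x1) = (9.3-(-10.6))/(22.3-(-6.9)) = 19.9/29.2 = 0.6815

0.6815


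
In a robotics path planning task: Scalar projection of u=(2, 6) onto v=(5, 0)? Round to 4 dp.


u.v = 10, |v| = sqrt(25) = 5
Scalar projection = u.v / |v| = 10 / sqrt(25) = 2

2


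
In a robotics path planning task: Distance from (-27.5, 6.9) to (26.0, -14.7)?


dx=53.5, dy=-21.6
d^2 = 53.5^2 + (-21.6)^2 = 3328.81
d = sqrt(3328.81) = 57.6958

57.6958


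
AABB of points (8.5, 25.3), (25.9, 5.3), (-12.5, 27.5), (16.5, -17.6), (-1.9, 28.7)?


x range: [-12.5, 25.9]
y range: [-17.6, 28.7]
Bounding box: (-12.5,-17.6) to (25.9,28.7)

(-12.5,-17.6) to (25.9,28.7)


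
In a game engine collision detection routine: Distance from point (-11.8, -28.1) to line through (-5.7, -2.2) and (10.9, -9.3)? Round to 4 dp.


|cross product| = 473.25
|line direction| = sqrt(325.97) = 18.0546
Distance = 473.25/sqrt(325.97) = 26.2121

26.2121


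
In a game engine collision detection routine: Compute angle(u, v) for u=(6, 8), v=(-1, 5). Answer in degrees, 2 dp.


u.v = 34, |u| = sqrt(100) = 10, |v| = sqrt(26) = 5.099
cos(theta) = u.v/(|u||v|) = 34/sqrt(2600) = 0.666795
theta = acos(0.666795) = 48.18 degrees

48.18 degrees


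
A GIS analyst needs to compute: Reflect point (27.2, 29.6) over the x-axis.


Reflection over x-axis: (x,y) -> (x,-y)
(27.2, 29.6) -> (27.2, -29.6)

(27.2, -29.6)


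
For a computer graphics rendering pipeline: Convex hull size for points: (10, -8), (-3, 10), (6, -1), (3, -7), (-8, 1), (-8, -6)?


Convex hull vertices (CCW): (-8, -6), (10, -8), (6, -1), (-3, 10), (-8, 1)
Count = 5

5


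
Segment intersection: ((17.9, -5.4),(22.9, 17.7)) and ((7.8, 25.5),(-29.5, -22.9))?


Cross products: d1=1641.41, d2=1021.78, d3=387.81, d4=1007.44
d1*d2 < 0 and d3*d4 < 0? no

No, they don't intersect


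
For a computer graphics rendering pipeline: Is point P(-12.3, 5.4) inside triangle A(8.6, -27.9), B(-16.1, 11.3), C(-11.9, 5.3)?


Cross products: AB x AP = -3.23, BC x BP = -1.98, CA x CP = -11.23
All same sign? yes

Yes, inside


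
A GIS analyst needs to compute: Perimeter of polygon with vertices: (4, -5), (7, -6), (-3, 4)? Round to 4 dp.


Sides: (4, -5)->(7, -6): sqrt(10) = 3.162278, (7, -6)->(-3, 4): sqrt(200) = 14.142136, (-3, 4)->(4, -5): sqrt(130) = 11.401754
Sum = 28.706168
Perimeter = 28.7062

28.7062


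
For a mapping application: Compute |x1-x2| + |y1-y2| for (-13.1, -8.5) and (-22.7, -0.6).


|(-13.1)-(-22.7)| + |(-8.5)-(-0.6)| = 9.6 + 7.9 = 17.5

17.5


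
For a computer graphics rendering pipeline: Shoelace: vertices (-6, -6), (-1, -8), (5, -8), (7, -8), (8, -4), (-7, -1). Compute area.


Shoelace sum: ((-6)*(-8) - (-1)*(-6)) + ((-1)*(-8) - 5*(-8)) + (5*(-8) - 7*(-8)) + (7*(-4) - 8*(-8)) + (8*(-1) - (-7)*(-4)) + ((-7)*(-6) - (-6)*(-1))
= 142
Area = |142|/2 = 71

71


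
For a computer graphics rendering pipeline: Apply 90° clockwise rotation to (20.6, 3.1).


90° CW: (x,y) -> (y, -x)
(20.6,3.1) -> (3.1, -20.6)

(3.1, -20.6)


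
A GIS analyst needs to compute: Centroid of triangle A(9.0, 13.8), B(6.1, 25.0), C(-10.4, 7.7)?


Centroid = ((x_A+x_B+x_C)/3, (y_A+y_B+y_C)/3)
= ((9+6.1+(-10.4))/3, (13.8+25+7.7)/3)
= (1.5667, 15.5)

(1.5667, 15.5)


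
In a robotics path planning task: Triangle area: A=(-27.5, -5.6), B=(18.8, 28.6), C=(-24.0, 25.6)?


Area = |x_A(y_B-y_C) + x_B(y_C-y_A) + x_C(y_A-y_B)|/2
= |(-82.5) + 586.56 + 820.8|/2
= 1324.86/2 = 662.43

662.43


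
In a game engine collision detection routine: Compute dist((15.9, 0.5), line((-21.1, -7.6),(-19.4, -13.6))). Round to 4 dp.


|cross product| = 235.77
|line direction| = sqrt(38.89) = 6.2362
Distance = 235.77/sqrt(38.89) = 37.8068

37.8068


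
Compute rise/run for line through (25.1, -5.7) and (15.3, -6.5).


slope = (y2-y1)/(x2-x1) = ((-6.5)-(-5.7))/(15.3-25.1) = (-0.8)/(-9.8) = 0.0816

0.0816


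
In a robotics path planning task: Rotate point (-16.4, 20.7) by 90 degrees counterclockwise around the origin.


90° CCW: (x,y) -> (-y, x)
(-16.4,20.7) -> (-20.7, -16.4)

(-20.7, -16.4)


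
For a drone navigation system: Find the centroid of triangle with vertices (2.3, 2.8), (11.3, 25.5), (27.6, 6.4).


Centroid = ((x_A+x_B+x_C)/3, (y_A+y_B+y_C)/3)
= ((2.3+11.3+27.6)/3, (2.8+25.5+6.4)/3)
= (13.7333, 11.5667)

(13.7333, 11.5667)


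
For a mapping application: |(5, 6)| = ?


|u| = sqrt(5^2 + 6^2) = sqrt(61) = 7.8102

7.8102


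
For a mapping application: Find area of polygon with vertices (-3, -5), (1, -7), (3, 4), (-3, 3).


Shoelace sum: ((-3)*(-7) - 1*(-5)) + (1*4 - 3*(-7)) + (3*3 - (-3)*4) + ((-3)*(-5) - (-3)*3)
= 96
Area = |96|/2 = 48

48


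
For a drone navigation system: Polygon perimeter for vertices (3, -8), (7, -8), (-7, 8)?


Sides: (3, -8)->(7, -8): sqrt(16) = 4, (7, -8)->(-7, 8): sqrt(452) = 21.260292, (-7, 8)->(3, -8): sqrt(356) = 18.867962
Sum = 44.128254
Perimeter = 44.1283

44.1283


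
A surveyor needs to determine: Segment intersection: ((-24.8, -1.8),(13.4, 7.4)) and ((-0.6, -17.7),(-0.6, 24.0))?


Cross products: d1=1009.14, d2=-583.8, d3=-830.02, d4=762.92
d1*d2 < 0 and d3*d4 < 0? yes

Yes, they intersect


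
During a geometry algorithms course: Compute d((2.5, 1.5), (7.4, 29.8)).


dx=4.9, dy=28.3
d^2 = 4.9^2 + 28.3^2 = 824.9
d = sqrt(824.9) = 28.7211

28.7211


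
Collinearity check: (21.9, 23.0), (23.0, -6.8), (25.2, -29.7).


Cross product: (23-21.9)*((-29.7)-23) - ((-6.8)-23)*(25.2-21.9)
= 40.37

No, not collinear


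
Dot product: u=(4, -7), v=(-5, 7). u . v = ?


u . v = u_x*v_x + u_y*v_y = 4*(-5) + (-7)*7
= (-20) + (-49) = -69

-69


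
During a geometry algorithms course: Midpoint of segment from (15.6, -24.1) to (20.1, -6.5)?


M = ((15.6+20.1)/2, ((-24.1)+(-6.5))/2)
= (17.85, -15.3)

(17.85, -15.3)


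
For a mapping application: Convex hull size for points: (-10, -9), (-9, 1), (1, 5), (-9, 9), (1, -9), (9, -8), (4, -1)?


Convex hull vertices (CCW): (-10, -9), (1, -9), (9, -8), (1, 5), (-9, 9)
Count = 5

5


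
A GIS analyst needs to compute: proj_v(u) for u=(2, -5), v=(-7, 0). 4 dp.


u.v = -14, |v| = sqrt(49) = 7
Scalar projection = u.v / |v| = -14 / sqrt(49) = -2

-2


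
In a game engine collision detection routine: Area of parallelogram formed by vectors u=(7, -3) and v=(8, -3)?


|u x v| = |7*(-3) - (-3)*8|
= |(-21) - (-24)| = 3

3


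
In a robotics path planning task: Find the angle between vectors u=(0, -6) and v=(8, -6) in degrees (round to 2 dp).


u.v = 36, |u| = sqrt(36) = 6, |v| = sqrt(100) = 10
cos(theta) = u.v/(|u||v|) = 36/sqrt(3600) = 0.6
theta = acos(0.6) = 53.13 degrees

53.13 degrees


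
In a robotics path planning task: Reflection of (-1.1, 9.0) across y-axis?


Reflection over y-axis: (x,y) -> (-x,y)
(-1.1, 9) -> (1.1, 9)

(1.1, 9)


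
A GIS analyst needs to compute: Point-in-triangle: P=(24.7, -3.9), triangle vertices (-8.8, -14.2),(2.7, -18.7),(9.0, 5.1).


Cross products: AB x AP = 269.2, BC x BP = -430.36, CA x CP = 463.21
All same sign? no

No, outside


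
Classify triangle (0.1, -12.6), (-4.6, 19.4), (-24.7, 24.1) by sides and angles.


Side lengths squared: AB^2=1046.09, BC^2=426.1, CA^2=1961.93
Sorted: [426.1, 1046.09, 1961.93]
By sides: Scalene, By angles: Obtuse

Scalene, Obtuse


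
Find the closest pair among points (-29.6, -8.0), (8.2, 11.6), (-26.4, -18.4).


d(P0,P1) = 42.5793, d(P0,P2) = 10.8812, d(P1,P2) = 45.7948
Closest: P0 and P2

Closest pair: (-29.6, -8.0) and (-26.4, -18.4), distance = 10.8812


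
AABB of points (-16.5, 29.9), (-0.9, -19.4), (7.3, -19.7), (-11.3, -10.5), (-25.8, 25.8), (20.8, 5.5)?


x range: [-25.8, 20.8]
y range: [-19.7, 29.9]
Bounding box: (-25.8,-19.7) to (20.8,29.9)

(-25.8,-19.7) to (20.8,29.9)


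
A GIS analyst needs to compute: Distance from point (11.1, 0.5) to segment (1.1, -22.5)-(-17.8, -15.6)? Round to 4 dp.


Project P onto AB: t = 0 (clamped to [0,1])
Closest point on segment: (1.1, -22.5)
Distance: 25.0799

25.0799


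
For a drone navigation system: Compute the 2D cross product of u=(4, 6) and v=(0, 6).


u x v = u_x*v_y - u_y*v_x = 4*6 - 6*0
= 24 - 0 = 24

24


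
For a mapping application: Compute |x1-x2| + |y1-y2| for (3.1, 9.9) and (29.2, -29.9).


|3.1-29.2| + |9.9-(-29.9)| = 26.1 + 39.8 = 65.9

65.9


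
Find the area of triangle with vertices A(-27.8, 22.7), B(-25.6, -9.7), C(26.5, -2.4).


Area = |x_A(y_B-y_C) + x_B(y_C-y_A) + x_C(y_A-y_B)|/2
= |202.94 + 642.56 + 858.6|/2
= 1704.1/2 = 852.05

852.05


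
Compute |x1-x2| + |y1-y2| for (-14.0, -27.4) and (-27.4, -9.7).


|(-14)-(-27.4)| + |(-27.4)-(-9.7)| = 13.4 + 17.7 = 31.1

31.1


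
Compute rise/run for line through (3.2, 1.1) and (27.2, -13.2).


slope = (y2-y1)/(x2-x1) = ((-13.2)-1.1)/(27.2-3.2) = (-14.3)/24 = -0.5958

-0.5958


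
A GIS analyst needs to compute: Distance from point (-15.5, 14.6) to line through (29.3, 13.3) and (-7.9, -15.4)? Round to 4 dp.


|cross product| = 1334.12
|line direction| = sqrt(2207.53) = 46.9844
Distance = 1334.12/sqrt(2207.53) = 28.395

28.395


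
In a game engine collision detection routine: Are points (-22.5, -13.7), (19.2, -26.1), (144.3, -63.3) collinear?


Cross product: (19.2-(-22.5))*((-63.3)-(-13.7)) - ((-26.1)-(-13.7))*(144.3-(-22.5))
= 0

Yes, collinear


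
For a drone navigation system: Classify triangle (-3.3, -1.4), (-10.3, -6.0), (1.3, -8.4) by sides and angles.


Side lengths squared: AB^2=70.16, BC^2=140.32, CA^2=70.16
Sorted: [70.16, 70.16, 140.32]
By sides: Isosceles, By angles: Right

Isosceles, Right


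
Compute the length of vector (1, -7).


|u| = sqrt(1^2 + (-7)^2) = sqrt(50) = 7.0711

7.0711


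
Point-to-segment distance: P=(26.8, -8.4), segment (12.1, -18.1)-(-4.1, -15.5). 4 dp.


Project P onto AB: t = 0 (clamped to [0,1])
Closest point on segment: (12.1, -18.1)
Distance: 17.6119

17.6119


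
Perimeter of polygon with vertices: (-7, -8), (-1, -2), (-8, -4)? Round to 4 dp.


Sides: (-7, -8)->(-1, -2): sqrt(72) = 8.485281, (-1, -2)->(-8, -4): sqrt(53) = 7.28011, (-8, -4)->(-7, -8): sqrt(17) = 4.123106
Sum = 19.888497
Perimeter = 19.8885

19.8885


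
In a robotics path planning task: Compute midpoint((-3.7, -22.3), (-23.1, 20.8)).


M = (((-3.7)+(-23.1))/2, ((-22.3)+20.8)/2)
= (-13.4, -0.75)

(-13.4, -0.75)


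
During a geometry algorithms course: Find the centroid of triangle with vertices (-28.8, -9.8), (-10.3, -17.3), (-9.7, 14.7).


Centroid = ((x_A+x_B+x_C)/3, (y_A+y_B+y_C)/3)
= (((-28.8)+(-10.3)+(-9.7))/3, ((-9.8)+(-17.3)+14.7)/3)
= (-16.2667, -4.1333)

(-16.2667, -4.1333)


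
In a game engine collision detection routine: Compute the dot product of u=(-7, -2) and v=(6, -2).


u . v = u_x*v_x + u_y*v_y = (-7)*6 + (-2)*(-2)
= (-42) + 4 = -38

-38


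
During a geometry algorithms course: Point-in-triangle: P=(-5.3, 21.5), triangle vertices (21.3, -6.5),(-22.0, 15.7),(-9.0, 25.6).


Cross products: AB x AP = -621.88, BC x BP = -89.93, CA x CP = -5.46
All same sign? yes

Yes, inside


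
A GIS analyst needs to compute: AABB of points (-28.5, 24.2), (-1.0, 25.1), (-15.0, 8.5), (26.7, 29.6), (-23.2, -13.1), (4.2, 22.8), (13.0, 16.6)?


x range: [-28.5, 26.7]
y range: [-13.1, 29.6]
Bounding box: (-28.5,-13.1) to (26.7,29.6)

(-28.5,-13.1) to (26.7,29.6)


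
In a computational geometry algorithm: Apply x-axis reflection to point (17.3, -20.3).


Reflection over x-axis: (x,y) -> (x,-y)
(17.3, -20.3) -> (17.3, 20.3)

(17.3, 20.3)


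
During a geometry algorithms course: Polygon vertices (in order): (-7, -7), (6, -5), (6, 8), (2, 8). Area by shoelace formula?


Shoelace sum: ((-7)*(-5) - 6*(-7)) + (6*8 - 6*(-5)) + (6*8 - 2*8) + (2*(-7) - (-7)*8)
= 229
Area = |229|/2 = 114.5

114.5


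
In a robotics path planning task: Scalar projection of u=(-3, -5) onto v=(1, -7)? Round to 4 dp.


u.v = 32, |v| = sqrt(50) = 7.0711
Scalar projection = u.v / |v| = 32 / sqrt(50) = 4.5255

4.5255


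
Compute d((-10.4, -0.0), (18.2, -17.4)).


dx=28.6, dy=-17.4
d^2 = 28.6^2 + (-17.4)^2 = 1120.72
d = sqrt(1120.72) = 33.4772

33.4772


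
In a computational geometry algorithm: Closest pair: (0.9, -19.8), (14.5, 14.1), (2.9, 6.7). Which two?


d(P0,P1) = 36.5263, d(P0,P2) = 26.5754, d(P1,P2) = 13.7594
Closest: P1 and P2

Closest pair: (14.5, 14.1) and (2.9, 6.7), distance = 13.7594


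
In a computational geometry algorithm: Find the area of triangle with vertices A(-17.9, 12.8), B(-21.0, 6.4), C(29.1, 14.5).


Area = |x_A(y_B-y_C) + x_B(y_C-y_A) + x_C(y_A-y_B)|/2
= |144.99 + (-35.7) + 186.24|/2
= 295.53/2 = 147.765

147.765


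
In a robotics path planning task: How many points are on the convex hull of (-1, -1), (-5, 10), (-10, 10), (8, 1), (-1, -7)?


Convex hull vertices (CCW): (-10, 10), (-1, -7), (8, 1), (-5, 10)
Count = 4

4


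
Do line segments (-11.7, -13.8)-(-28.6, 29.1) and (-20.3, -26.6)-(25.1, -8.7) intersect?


Cross products: d1=427.18, d2=2677.35, d3=585.26, d4=-1664.91
d1*d2 < 0 and d3*d4 < 0? no

No, they don't intersect


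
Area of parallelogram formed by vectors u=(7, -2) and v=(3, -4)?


|u x v| = |7*(-4) - (-2)*3|
= |(-28) - (-6)| = 22

22


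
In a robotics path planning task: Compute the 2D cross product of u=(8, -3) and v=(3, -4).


u x v = u_x*v_y - u_y*v_x = 8*(-4) - (-3)*3
= (-32) - (-9) = -23

-23


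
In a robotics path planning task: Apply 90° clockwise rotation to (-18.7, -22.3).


90° CW: (x,y) -> (y, -x)
(-18.7,-22.3) -> (-22.3, 18.7)

(-22.3, 18.7)


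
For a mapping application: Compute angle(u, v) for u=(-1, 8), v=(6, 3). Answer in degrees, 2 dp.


u.v = 18, |u| = sqrt(65) = 8.0623, |v| = sqrt(45) = 6.7082
cos(theta) = u.v/(|u||v|) = 18/sqrt(2925) = 0.33282
theta = acos(0.33282) = 70.56 degrees

70.56 degrees


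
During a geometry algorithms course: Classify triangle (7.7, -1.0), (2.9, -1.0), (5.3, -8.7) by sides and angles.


Side lengths squared: AB^2=23.04, BC^2=65.05, CA^2=65.05
Sorted: [23.04, 65.05, 65.05]
By sides: Isosceles, By angles: Acute

Isosceles, Acute


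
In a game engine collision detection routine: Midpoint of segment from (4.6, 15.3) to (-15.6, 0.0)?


M = ((4.6+(-15.6))/2, (15.3+0)/2)
= (-5.5, 7.65)

(-5.5, 7.65)


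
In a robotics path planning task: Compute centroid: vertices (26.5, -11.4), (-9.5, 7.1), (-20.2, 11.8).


Centroid = ((x_A+x_B+x_C)/3, (y_A+y_B+y_C)/3)
= ((26.5+(-9.5)+(-20.2))/3, ((-11.4)+7.1+11.8)/3)
= (-1.0667, 2.5)

(-1.0667, 2.5)


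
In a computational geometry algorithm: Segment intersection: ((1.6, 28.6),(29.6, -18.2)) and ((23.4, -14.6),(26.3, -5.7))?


Cross products: d1=319.3, d2=-65.62, d3=-189.36, d4=195.56
d1*d2 < 0 and d3*d4 < 0? yes

Yes, they intersect


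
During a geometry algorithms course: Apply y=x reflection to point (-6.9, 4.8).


Reflection over y=x: (x,y) -> (y,x)
(-6.9, 4.8) -> (4.8, -6.9)

(4.8, -6.9)


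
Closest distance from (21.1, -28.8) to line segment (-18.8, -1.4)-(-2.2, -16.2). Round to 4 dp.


Project P onto AB: t = 1 (clamped to [0,1])
Closest point on segment: (-2.2, -16.2)
Distance: 26.4887

26.4887


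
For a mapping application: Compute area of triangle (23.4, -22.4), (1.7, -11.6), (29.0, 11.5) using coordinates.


Area = |x_A(y_B-y_C) + x_B(y_C-y_A) + x_C(y_A-y_B)|/2
= |(-540.54) + 57.63 + (-313.2)|/2
= 796.11/2 = 398.055

398.055


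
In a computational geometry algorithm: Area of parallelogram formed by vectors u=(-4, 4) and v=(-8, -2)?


|u x v| = |(-4)*(-2) - 4*(-8)|
= |8 - (-32)| = 40

40


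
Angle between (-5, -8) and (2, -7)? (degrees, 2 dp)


u.v = 46, |u| = sqrt(89) = 9.434, |v| = sqrt(53) = 7.2801
cos(theta) = u.v/(|u||v|) = 46/sqrt(4717) = 0.669769
theta = acos(0.669769) = 47.95 degrees

47.95 degrees


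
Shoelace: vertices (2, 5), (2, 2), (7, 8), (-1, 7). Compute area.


Shoelace sum: (2*2 - 2*5) + (2*8 - 7*2) + (7*7 - (-1)*8) + ((-1)*5 - 2*7)
= 34
Area = |34|/2 = 17

17


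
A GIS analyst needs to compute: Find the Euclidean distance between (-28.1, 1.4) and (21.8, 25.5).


dx=49.9, dy=24.1
d^2 = 49.9^2 + 24.1^2 = 3070.82
d = sqrt(3070.82) = 55.415

55.415


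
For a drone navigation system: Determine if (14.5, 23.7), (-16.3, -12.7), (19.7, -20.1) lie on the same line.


Cross product: ((-16.3)-14.5)*((-20.1)-23.7) - ((-12.7)-23.7)*(19.7-14.5)
= 1538.32

No, not collinear


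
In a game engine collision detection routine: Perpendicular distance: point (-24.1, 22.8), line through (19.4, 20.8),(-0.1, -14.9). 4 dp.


|cross product| = 1591.95
|line direction| = sqrt(1654.74) = 40.6785
Distance = 1591.95/sqrt(1654.74) = 39.1349

39.1349


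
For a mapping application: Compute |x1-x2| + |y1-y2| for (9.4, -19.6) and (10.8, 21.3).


|9.4-10.8| + |(-19.6)-21.3| = 1.4 + 40.9 = 42.3

42.3


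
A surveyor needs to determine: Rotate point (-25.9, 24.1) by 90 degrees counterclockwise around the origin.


90° CCW: (x,y) -> (-y, x)
(-25.9,24.1) -> (-24.1, -25.9)

(-24.1, -25.9)


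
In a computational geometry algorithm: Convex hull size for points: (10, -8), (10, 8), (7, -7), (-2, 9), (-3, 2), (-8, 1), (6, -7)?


Convex hull vertices (CCW): (-8, 1), (6, -7), (10, -8), (10, 8), (-2, 9)
Count = 5

5


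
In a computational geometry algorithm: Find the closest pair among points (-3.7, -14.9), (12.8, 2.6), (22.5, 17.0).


d(P0,P1) = 24.052, d(P0,P2) = 41.2801, d(P1,P2) = 17.3623
Closest: P1 and P2

Closest pair: (12.8, 2.6) and (22.5, 17.0), distance = 17.3623


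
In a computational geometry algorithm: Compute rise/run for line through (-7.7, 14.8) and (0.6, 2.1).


slope = (y2-y1)/(x2-x1) = (2.1-14.8)/(0.6-(-7.7)) = (-12.7)/8.3 = -1.5301

-1.5301


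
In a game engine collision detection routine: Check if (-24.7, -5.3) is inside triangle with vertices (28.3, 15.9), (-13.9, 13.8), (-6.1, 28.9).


Cross products: AB x AP = 783.34, BC x BP = 14.1, CA x CP = -1418.28
All same sign? no

No, outside


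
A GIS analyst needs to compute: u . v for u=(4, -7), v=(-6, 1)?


u . v = u_x*v_x + u_y*v_y = 4*(-6) + (-7)*1
= (-24) + (-7) = -31

-31


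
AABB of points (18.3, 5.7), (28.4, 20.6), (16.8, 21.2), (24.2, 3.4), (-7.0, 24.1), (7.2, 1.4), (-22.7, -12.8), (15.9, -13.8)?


x range: [-22.7, 28.4]
y range: [-13.8, 24.1]
Bounding box: (-22.7,-13.8) to (28.4,24.1)

(-22.7,-13.8) to (28.4,24.1)


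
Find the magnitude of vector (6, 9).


|u| = sqrt(6^2 + 9^2) = sqrt(117) = 10.8167

10.8167


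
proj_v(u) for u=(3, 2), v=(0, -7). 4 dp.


u.v = -14, |v| = sqrt(49) = 7
Scalar projection = u.v / |v| = -14 / sqrt(49) = -2

-2


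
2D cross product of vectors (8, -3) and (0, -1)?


u x v = u_x*v_y - u_y*v_x = 8*(-1) - (-3)*0
= (-8) - 0 = -8

-8


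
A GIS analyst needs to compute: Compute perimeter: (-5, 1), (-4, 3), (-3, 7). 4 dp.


Sides: (-5, 1)->(-4, 3): sqrt(5) = 2.236068, (-4, 3)->(-3, 7): sqrt(17) = 4.123106, (-3, 7)->(-5, 1): sqrt(40) = 6.324555
Sum = 12.683729
Perimeter = 12.6837

12.6837


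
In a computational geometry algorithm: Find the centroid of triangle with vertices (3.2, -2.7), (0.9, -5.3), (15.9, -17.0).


Centroid = ((x_A+x_B+x_C)/3, (y_A+y_B+y_C)/3)
= ((3.2+0.9+15.9)/3, ((-2.7)+(-5.3)+(-17))/3)
= (6.6667, -8.3333)

(6.6667, -8.3333)


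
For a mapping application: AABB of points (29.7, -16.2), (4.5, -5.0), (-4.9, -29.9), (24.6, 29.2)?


x range: [-4.9, 29.7]
y range: [-29.9, 29.2]
Bounding box: (-4.9,-29.9) to (29.7,29.2)

(-4.9,-29.9) to (29.7,29.2)


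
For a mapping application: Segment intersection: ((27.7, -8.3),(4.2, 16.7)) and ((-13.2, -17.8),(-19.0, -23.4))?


Cross products: d1=173.94, d2=-102.66, d3=1245.75, d4=1522.35
d1*d2 < 0 and d3*d4 < 0? no

No, they don't intersect


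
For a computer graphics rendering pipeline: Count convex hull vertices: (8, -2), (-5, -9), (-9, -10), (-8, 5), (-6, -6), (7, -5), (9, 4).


Convex hull vertices (CCW): (-9, -10), (-5, -9), (7, -5), (8, -2), (9, 4), (-8, 5)
Count = 6

6


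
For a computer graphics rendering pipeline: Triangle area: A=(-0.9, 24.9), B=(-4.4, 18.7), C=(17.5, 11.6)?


Area = |x_A(y_B-y_C) + x_B(y_C-y_A) + x_C(y_A-y_B)|/2
= |(-6.39) + 58.52 + 108.5|/2
= 160.63/2 = 80.315

80.315


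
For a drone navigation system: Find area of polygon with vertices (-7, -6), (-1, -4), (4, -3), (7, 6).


Shoelace sum: ((-7)*(-4) - (-1)*(-6)) + ((-1)*(-3) - 4*(-4)) + (4*6 - 7*(-3)) + (7*(-6) - (-7)*6)
= 86
Area = |86|/2 = 43

43


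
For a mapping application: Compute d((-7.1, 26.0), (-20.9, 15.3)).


dx=-13.8, dy=-10.7
d^2 = (-13.8)^2 + (-10.7)^2 = 304.93
d = sqrt(304.93) = 17.4622

17.4622


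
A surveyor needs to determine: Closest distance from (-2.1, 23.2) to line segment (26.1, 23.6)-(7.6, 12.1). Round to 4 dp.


Project P onto AB: t = 1 (clamped to [0,1])
Closest point on segment: (7.6, 12.1)
Distance: 14.7411

14.7411


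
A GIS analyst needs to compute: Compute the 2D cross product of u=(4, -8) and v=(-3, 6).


u x v = u_x*v_y - u_y*v_x = 4*6 - (-8)*(-3)
= 24 - 24 = 0

0


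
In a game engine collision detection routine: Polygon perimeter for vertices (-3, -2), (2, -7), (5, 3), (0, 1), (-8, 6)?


Sides: (-3, -2)->(2, -7): sqrt(50) = 7.071068, (2, -7)->(5, 3): sqrt(109) = 10.440307, (5, 3)->(0, 1): sqrt(29) = 5.385165, (0, 1)->(-8, 6): sqrt(89) = 9.433981, (-8, 6)->(-3, -2): sqrt(89) = 9.433981
Sum = 41.764502
Perimeter = 41.7645

41.7645


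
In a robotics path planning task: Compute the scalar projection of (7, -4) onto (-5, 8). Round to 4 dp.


u.v = -67, |v| = sqrt(89) = 9.434
Scalar projection = u.v / |v| = -67 / sqrt(89) = -7.102

-7.102


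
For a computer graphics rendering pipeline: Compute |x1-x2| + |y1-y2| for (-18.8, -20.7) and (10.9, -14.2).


|(-18.8)-10.9| + |(-20.7)-(-14.2)| = 29.7 + 6.5 = 36.2

36.2


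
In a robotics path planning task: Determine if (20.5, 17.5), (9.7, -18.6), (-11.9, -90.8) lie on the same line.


Cross product: (9.7-20.5)*((-90.8)-17.5) - ((-18.6)-17.5)*((-11.9)-20.5)
= 0

Yes, collinear


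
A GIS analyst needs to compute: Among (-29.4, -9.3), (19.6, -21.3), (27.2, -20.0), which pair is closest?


d(P0,P1) = 50.448, d(P0,P2) = 57.6025, d(P1,P2) = 7.7104
Closest: P1 and P2

Closest pair: (19.6, -21.3) and (27.2, -20.0), distance = 7.7104


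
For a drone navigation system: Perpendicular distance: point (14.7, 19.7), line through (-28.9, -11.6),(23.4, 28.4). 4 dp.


|cross product| = 107.01
|line direction| = sqrt(4335.29) = 65.8429
Distance = 107.01/sqrt(4335.29) = 1.6252

1.6252


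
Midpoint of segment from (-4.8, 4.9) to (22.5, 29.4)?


M = (((-4.8)+22.5)/2, (4.9+29.4)/2)
= (8.85, 17.15)

(8.85, 17.15)


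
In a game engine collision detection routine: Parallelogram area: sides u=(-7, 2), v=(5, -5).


|u x v| = |(-7)*(-5) - 2*5|
= |35 - 10| = 25

25


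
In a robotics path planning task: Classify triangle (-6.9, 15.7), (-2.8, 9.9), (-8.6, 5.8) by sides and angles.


Side lengths squared: AB^2=50.45, BC^2=50.45, CA^2=100.9
Sorted: [50.45, 50.45, 100.9]
By sides: Isosceles, By angles: Right

Isosceles, Right


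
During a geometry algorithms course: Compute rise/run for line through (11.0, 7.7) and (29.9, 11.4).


slope = (y2-y1)/(x2-x1) = (11.4-7.7)/(29.9-11) = 3.7/18.9 = 0.1958

0.1958


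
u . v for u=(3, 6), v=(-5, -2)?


u . v = u_x*v_x + u_y*v_y = 3*(-5) + 6*(-2)
= (-15) + (-12) = -27

-27


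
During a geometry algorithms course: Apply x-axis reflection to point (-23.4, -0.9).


Reflection over x-axis: (x,y) -> (x,-y)
(-23.4, -0.9) -> (-23.4, 0.9)

(-23.4, 0.9)


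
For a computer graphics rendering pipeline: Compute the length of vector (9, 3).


|u| = sqrt(9^2 + 3^2) = sqrt(90) = 9.4868

9.4868


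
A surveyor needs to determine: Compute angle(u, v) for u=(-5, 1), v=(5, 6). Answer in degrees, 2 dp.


u.v = -19, |u| = sqrt(26) = 5.099, |v| = sqrt(61) = 7.8102
cos(theta) = u.v/(|u||v|) = -19/sqrt(1586) = -0.477092
theta = acos(-0.477092) = 118.5 degrees

118.5 degrees


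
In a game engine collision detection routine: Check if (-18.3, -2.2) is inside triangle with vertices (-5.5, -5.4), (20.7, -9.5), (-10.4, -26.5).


Cross products: AB x AP = 31.36, BC x BP = -890.03, CA x CP = 285.76
All same sign? no

No, outside


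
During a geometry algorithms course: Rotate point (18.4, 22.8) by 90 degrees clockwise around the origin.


90° CW: (x,y) -> (y, -x)
(18.4,22.8) -> (22.8, -18.4)

(22.8, -18.4)


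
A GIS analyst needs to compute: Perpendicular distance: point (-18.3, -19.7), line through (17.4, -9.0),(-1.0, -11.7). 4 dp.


|cross product| = 100.49
|line direction| = sqrt(345.85) = 18.597
Distance = 100.49/sqrt(345.85) = 5.4035

5.4035


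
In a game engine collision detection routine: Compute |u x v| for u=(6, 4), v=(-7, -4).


|u x v| = |6*(-4) - 4*(-7)|
= |(-24) - (-28)| = 4

4


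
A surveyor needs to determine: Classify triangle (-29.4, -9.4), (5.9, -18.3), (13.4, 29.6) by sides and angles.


Side lengths squared: AB^2=1325.3, BC^2=2350.66, CA^2=3352.84
Sorted: [1325.3, 2350.66, 3352.84]
By sides: Scalene, By angles: Acute

Scalene, Acute


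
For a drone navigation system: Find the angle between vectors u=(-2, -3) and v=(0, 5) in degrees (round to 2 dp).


u.v = -15, |u| = sqrt(13) = 3.6056, |v| = sqrt(25) = 5
cos(theta) = u.v/(|u||v|) = -15/sqrt(325) = -0.83205
theta = acos(-0.83205) = 146.31 degrees

146.31 degrees


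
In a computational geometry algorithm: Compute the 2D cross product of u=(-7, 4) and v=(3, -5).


u x v = u_x*v_y - u_y*v_x = (-7)*(-5) - 4*3
= 35 - 12 = 23

23


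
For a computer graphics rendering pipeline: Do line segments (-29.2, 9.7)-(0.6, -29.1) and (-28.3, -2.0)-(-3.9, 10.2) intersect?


Cross products: d1=296.46, d2=-1013.82, d3=-313.74, d4=996.54
d1*d2 < 0 and d3*d4 < 0? yes

Yes, they intersect


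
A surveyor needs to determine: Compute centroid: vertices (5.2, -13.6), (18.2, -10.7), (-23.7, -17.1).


Centroid = ((x_A+x_B+x_C)/3, (y_A+y_B+y_C)/3)
= ((5.2+18.2+(-23.7))/3, ((-13.6)+(-10.7)+(-17.1))/3)
= (-0.1, -13.8)

(-0.1, -13.8)


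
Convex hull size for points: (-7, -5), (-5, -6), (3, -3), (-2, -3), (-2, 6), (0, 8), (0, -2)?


Convex hull vertices (CCW): (-7, -5), (-5, -6), (3, -3), (0, 8), (-2, 6)
Count = 5

5


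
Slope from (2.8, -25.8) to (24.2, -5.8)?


slope = (y2-y1)/(x2-x1) = ((-5.8)-(-25.8))/(24.2-2.8) = 20/21.4 = 0.9346

0.9346


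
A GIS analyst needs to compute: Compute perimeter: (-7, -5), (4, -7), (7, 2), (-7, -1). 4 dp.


Sides: (-7, -5)->(4, -7): sqrt(125) = 11.18034, (4, -7)->(7, 2): sqrt(90) = 9.486833, (7, 2)->(-7, -1): sqrt(205) = 14.317821, (-7, -1)->(-7, -5): sqrt(16) = 4
Sum = 38.984994
Perimeter = 38.985

38.985


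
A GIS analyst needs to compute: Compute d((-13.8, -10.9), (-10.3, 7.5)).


dx=3.5, dy=18.4
d^2 = 3.5^2 + 18.4^2 = 350.81
d = sqrt(350.81) = 18.7299

18.7299


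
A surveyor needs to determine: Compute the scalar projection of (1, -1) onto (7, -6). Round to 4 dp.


u.v = 13, |v| = sqrt(85) = 9.2195
Scalar projection = u.v / |v| = 13 / sqrt(85) = 1.41

1.41


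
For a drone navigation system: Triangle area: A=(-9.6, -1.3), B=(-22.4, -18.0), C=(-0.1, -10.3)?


Area = |x_A(y_B-y_C) + x_B(y_C-y_A) + x_C(y_A-y_B)|/2
= |73.92 + 201.6 + (-1.67)|/2
= 273.85/2 = 136.925

136.925


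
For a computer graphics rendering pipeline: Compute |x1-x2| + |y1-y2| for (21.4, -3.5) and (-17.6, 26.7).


|21.4-(-17.6)| + |(-3.5)-26.7| = 39 + 30.2 = 69.2

69.2


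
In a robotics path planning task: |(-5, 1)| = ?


|u| = sqrt((-5)^2 + 1^2) = sqrt(26) = 5.099

5.099


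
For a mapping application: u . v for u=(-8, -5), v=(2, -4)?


u . v = u_x*v_x + u_y*v_y = (-8)*2 + (-5)*(-4)
= (-16) + 20 = 4

4


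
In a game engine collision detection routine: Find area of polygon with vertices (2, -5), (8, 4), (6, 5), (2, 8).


Shoelace sum: (2*4 - 8*(-5)) + (8*5 - 6*4) + (6*8 - 2*5) + (2*(-5) - 2*8)
= 76
Area = |76|/2 = 38

38


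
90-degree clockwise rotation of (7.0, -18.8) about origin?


90° CW: (x,y) -> (y, -x)
(7,-18.8) -> (-18.8, -7)

(-18.8, -7)


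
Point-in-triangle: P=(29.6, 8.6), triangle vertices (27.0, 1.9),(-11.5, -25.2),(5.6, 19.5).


Cross products: AB x AP = -187.49, BC x BP = -1259.19, CA x CP = 189.14
All same sign? no

No, outside


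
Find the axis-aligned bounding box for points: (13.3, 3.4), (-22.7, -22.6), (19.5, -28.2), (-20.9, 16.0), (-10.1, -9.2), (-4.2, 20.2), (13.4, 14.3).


x range: [-22.7, 19.5]
y range: [-28.2, 20.2]
Bounding box: (-22.7,-28.2) to (19.5,20.2)

(-22.7,-28.2) to (19.5,20.2)


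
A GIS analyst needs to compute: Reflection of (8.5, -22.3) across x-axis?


Reflection over x-axis: (x,y) -> (x,-y)
(8.5, -22.3) -> (8.5, 22.3)

(8.5, 22.3)


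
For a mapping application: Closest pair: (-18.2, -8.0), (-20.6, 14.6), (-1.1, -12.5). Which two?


d(P0,P1) = 22.7271, d(P0,P2) = 17.6822, d(P1,P2) = 33.3865
Closest: P0 and P2

Closest pair: (-18.2, -8.0) and (-1.1, -12.5), distance = 17.6822


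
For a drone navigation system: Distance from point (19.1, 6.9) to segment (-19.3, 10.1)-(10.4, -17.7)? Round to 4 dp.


Project P onto AB: t = 0.7429 (clamped to [0,1])
Closest point on segment: (2.764, -10.5525)
Distance: 23.9051

23.9051


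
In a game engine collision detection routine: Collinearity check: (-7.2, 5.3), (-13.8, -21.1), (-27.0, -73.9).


Cross product: ((-13.8)-(-7.2))*((-73.9)-5.3) - ((-21.1)-5.3)*((-27)-(-7.2))
= 0

Yes, collinear


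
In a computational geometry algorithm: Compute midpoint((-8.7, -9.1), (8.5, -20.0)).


M = (((-8.7)+8.5)/2, ((-9.1)+(-20))/2)
= (-0.1, -14.55)

(-0.1, -14.55)


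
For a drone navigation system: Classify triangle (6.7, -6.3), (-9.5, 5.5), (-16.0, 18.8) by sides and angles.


Side lengths squared: AB^2=401.68, BC^2=219.14, CA^2=1145.3
Sorted: [219.14, 401.68, 1145.3]
By sides: Scalene, By angles: Obtuse

Scalene, Obtuse


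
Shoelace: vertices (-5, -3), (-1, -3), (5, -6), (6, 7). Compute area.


Shoelace sum: ((-5)*(-3) - (-1)*(-3)) + ((-1)*(-6) - 5*(-3)) + (5*7 - 6*(-6)) + (6*(-3) - (-5)*7)
= 121
Area = |121|/2 = 60.5

60.5


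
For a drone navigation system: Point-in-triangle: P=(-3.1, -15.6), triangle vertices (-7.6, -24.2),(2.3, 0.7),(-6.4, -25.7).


Cross products: AB x AP = -26.91, BC x BP = -0.75, CA x CP = -17.07
All same sign? yes

Yes, inside
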